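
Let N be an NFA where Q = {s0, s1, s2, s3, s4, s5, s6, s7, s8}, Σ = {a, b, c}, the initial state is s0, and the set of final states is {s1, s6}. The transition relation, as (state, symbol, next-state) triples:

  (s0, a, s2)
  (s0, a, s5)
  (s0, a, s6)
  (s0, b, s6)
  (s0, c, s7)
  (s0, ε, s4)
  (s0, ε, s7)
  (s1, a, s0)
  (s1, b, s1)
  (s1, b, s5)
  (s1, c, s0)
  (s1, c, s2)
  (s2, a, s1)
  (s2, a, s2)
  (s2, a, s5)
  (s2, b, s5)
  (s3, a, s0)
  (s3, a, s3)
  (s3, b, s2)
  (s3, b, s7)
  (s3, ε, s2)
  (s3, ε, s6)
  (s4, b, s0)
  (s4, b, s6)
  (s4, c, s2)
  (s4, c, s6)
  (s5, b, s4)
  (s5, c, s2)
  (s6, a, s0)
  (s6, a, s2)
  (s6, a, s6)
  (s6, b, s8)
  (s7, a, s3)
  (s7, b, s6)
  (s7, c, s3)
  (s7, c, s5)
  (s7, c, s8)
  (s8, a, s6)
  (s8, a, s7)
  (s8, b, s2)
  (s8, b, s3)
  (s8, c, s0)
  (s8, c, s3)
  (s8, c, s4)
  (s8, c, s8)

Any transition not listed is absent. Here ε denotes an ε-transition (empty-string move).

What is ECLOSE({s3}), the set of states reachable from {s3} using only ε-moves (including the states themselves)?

{s2, s3, s6}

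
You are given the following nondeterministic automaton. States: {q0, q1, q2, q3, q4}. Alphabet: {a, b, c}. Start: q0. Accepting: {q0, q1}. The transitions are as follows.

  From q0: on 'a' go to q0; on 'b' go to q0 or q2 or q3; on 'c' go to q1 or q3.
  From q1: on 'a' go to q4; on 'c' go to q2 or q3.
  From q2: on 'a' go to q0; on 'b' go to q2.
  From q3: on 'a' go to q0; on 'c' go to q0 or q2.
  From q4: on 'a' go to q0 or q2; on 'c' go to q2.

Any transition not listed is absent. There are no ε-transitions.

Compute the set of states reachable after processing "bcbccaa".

{q0, q2}

Start in {q0}.
Read 'b': q0→{q0, q2, q3}; now {q0, q2, q3}.
Read 'c': q0→{q1, q3}, q2→∅, q3→{q0, q2}; now {q0, q1, q2, q3}.
Read 'b': q0→{q0, q2, q3}, q1→∅, q2→{q2}, q3→∅; now {q0, q2, q3}.
Read 'c': q0→{q1, q3}, q2→∅, q3→{q0, q2}; now {q0, q1, q2, q3}.
Read 'c': q0→{q1, q3}, q1→{q2, q3}, q2→∅, q3→{q0, q2}; now {q0, q1, q2, q3}.
Read 'a': q0→{q0}, q1→{q4}, q2→{q0}, q3→{q0}; now {q0, q4}.
Read 'a': q0→{q0}, q4→{q0, q2}; now {q0, q2}.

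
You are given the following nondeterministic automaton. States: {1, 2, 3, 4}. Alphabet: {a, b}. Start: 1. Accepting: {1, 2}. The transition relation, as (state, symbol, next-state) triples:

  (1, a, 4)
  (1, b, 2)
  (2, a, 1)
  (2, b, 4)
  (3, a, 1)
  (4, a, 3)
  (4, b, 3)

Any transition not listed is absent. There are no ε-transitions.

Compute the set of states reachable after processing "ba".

Start in {1}.
Read 'b': {1} → {2}.
Read 'a': {2} → {1}.

{1}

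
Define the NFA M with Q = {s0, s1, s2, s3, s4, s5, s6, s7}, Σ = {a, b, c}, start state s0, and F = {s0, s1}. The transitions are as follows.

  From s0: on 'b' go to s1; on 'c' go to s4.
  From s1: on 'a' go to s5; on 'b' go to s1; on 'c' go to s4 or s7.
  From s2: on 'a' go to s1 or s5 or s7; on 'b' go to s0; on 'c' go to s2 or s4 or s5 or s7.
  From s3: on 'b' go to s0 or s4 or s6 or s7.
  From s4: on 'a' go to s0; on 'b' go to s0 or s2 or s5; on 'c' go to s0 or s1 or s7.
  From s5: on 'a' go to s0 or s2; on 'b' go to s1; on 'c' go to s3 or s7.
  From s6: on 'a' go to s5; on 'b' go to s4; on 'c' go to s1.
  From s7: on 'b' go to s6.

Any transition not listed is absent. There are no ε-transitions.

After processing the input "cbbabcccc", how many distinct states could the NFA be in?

3

Start in {s0}.
Read 'c': {s0} → {s4}.
Read 'b': {s4} → {s0, s2, s5}.
Read 'b': {s0, s2, s5} → {s0, s1}.
Read 'a': {s0, s1} → {s5}.
Read 'b': {s5} → {s1}.
Read 'c': {s1} → {s4, s7}.
Read 'c': {s4, s7} → {s0, s1, s7}.
Read 'c': {s0, s1, s7} → {s4, s7}.
Read 'c': {s4, s7} → {s0, s1, s7}.
That set has 3 states.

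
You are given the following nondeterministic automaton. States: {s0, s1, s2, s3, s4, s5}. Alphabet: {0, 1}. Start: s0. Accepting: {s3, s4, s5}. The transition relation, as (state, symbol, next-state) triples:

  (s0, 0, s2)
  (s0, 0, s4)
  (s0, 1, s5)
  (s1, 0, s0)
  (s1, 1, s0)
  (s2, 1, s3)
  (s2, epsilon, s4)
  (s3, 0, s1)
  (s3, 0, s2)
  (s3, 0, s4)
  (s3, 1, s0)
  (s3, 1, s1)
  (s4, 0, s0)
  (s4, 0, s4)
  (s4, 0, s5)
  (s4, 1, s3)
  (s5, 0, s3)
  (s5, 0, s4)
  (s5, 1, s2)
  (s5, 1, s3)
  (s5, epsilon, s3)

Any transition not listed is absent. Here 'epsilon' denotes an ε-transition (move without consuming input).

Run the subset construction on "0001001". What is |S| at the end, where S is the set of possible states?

6

Start in {s0}.
Read '0': {s0} → {s2, s4}.
Read '0': {s2, s4} → {s0, s3, s4, s5}.
Read '0': {s0, s3, s4, s5} → {s0, s1, s2, s3, s4, s5}.
Read '1': {s0, s1, s2, s3, s4, s5} → {s0, s1, s2, s3, s4, s5}.
Read '0': {s0, s1, s2, s3, s4, s5} → {s0, s1, s2, s3, s4, s5}.
Read '0': {s0, s1, s2, s3, s4, s5} → {s0, s1, s2, s3, s4, s5}.
Read '1': {s0, s1, s2, s3, s4, s5} → {s0, s1, s2, s3, s4, s5}.
That set has 6 states.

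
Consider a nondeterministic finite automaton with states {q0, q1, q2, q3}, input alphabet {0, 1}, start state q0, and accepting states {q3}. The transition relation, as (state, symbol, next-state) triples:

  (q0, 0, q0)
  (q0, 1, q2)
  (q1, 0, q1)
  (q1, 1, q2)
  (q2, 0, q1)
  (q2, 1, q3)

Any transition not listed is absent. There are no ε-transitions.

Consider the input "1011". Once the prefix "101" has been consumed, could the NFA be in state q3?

No

Start in {q0}.
Read '1': q0→{q2}; now {q2}.
Read '0': q2→{q1}; now {q1}.
Read '1': q1→{q2}; now {q2}.
State q3 is not in {q2}.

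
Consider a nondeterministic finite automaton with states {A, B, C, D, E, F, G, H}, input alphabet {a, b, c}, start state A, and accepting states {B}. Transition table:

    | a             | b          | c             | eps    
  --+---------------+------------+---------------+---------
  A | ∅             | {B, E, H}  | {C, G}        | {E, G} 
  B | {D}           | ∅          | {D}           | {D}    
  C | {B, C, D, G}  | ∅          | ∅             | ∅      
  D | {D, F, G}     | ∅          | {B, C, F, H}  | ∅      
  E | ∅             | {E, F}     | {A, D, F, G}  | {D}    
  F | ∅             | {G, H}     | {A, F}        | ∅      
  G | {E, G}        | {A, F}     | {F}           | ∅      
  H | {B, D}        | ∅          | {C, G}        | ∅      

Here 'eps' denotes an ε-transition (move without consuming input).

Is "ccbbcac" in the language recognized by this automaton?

Yes

Start: ε-closure({A}) = {A, D, E, G}.
Read 'c': {A, D, E, G} → {A, B, C, D, E, F, G, H}.
Read 'c': {A, B, C, D, E, F, G, H} → {A, B, C, D, E, F, G, H}.
Read 'b': {A, B, C, D, E, F, G, H} → {A, B, D, E, F, G, H}.
Read 'b': {A, B, D, E, F, G, H} → {A, B, D, E, F, G, H}.
Read 'c': {A, B, D, E, F, G, H} → {A, B, C, D, E, F, G, H}.
Read 'a': {A, B, C, D, E, F, G, H} → {B, C, D, E, F, G}.
Read 'c': {B, C, D, E, F, G} → {A, B, C, D, E, F, G, H}.
The final set {A, B, C, D, E, F, G, H} contains the accepting state B.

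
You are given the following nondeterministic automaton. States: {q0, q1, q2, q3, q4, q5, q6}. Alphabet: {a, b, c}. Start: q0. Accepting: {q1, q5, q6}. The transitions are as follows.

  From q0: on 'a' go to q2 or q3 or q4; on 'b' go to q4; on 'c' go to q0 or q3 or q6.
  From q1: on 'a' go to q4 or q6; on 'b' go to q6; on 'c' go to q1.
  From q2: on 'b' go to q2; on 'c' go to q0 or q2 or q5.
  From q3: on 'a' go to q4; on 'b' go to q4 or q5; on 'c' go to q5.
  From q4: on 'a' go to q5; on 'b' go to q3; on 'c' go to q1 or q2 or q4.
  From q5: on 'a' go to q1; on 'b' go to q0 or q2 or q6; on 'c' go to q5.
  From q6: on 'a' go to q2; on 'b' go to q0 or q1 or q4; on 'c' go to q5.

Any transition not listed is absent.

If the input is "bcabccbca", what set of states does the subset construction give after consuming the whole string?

Start in {q0}.
Read 'b': q0→{q4}; now {q4}.
Read 'c': q4→{q1, q2, q4}; now {q1, q2, q4}.
Read 'a': q1→{q4, q6}, q2→∅, q4→{q5}; now {q4, q5, q6}.
Read 'b': q4→{q3}, q5→{q0, q2, q6}, q6→{q0, q1, q4}; now {q0, q1, q2, q3, q4, q6}.
Read 'c': q0→{q0, q3, q6}, q1→{q1}, q2→{q0, q2, q5}, q3→{q5}, q4→{q1, q2, q4}, q6→{q5}; now {q0, q1, q2, q3, q4, q5, q6}.
Read 'c': q0→{q0, q3, q6}, q1→{q1}, q2→{q0, q2, q5}, q3→{q5}, q4→{q1, q2, q4}, q5→{q5}, q6→{q5}; now {q0, q1, q2, q3, q4, q5, q6}.
Read 'b': q0→{q4}, q1→{q6}, q2→{q2}, q3→{q4, q5}, q4→{q3}, q5→{q0, q2, q6}, q6→{q0, q1, q4}; now {q0, q1, q2, q3, q4, q5, q6}.
Read 'c': q0→{q0, q3, q6}, q1→{q1}, q2→{q0, q2, q5}, q3→{q5}, q4→{q1, q2, q4}, q5→{q5}, q6→{q5}; now {q0, q1, q2, q3, q4, q5, q6}.
Read 'a': q0→{q2, q3, q4}, q1→{q4, q6}, q2→∅, q3→{q4}, q4→{q5}, q5→{q1}, q6→{q2}; now {q1, q2, q3, q4, q5, q6}.

{q1, q2, q3, q4, q5, q6}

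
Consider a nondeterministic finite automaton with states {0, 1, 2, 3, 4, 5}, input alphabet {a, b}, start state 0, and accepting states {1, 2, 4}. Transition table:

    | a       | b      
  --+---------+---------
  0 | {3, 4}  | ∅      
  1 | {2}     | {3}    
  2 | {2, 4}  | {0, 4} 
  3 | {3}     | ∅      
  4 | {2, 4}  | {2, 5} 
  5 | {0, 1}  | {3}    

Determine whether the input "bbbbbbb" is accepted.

Start in {0}.
Read 'b': {0} → ∅.
The set is empty and remains empty for the remaining 6 symbols.
The final set ∅ contains no accepting state.

No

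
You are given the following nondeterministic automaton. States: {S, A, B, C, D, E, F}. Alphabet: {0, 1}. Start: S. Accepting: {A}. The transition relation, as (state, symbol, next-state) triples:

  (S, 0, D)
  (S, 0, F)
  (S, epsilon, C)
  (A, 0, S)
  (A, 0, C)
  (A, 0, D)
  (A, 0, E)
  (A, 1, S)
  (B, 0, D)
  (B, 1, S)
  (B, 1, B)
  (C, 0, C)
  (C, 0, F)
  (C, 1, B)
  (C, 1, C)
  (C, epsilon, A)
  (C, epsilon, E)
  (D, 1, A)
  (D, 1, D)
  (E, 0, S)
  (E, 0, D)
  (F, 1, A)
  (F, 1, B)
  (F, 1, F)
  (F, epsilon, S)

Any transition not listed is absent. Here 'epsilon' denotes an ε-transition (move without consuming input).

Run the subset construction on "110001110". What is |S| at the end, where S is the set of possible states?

Start: ε-closure({S}) = {S, A, C, E}.
Read '1': {S, A, C, E} → {S, A, B, C, E}.
Read '1': {S, A, B, C, E} → {S, A, B, C, E}.
Read '0': {S, A, B, C, E} → {S, A, C, D, E, F}.
Read '0': {S, A, C, D, E, F} → {S, A, C, D, E, F}.
Read '0': {S, A, C, D, E, F} → {S, A, C, D, E, F}.
Read '1': {S, A, C, D, E, F} → {S, A, B, C, D, E, F}.
Read '1': {S, A, B, C, D, E, F} → {S, A, B, C, D, E, F}.
Read '1': {S, A, B, C, D, E, F} → {S, A, B, C, D, E, F}.
Read '0': {S, A, B, C, D, E, F} → {S, A, C, D, E, F}.
That set has 6 states.

6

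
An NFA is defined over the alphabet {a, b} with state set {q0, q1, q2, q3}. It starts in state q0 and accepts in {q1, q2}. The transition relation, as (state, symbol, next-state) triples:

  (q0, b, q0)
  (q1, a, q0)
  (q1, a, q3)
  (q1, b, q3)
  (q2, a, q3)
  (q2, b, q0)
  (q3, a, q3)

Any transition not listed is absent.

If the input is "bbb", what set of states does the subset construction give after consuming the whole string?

{q0}

Start in {q0}.
Read 'b': {q0} → {q0}.
Read 'b': {q0} → {q0}.
Read 'b': {q0} → {q0}.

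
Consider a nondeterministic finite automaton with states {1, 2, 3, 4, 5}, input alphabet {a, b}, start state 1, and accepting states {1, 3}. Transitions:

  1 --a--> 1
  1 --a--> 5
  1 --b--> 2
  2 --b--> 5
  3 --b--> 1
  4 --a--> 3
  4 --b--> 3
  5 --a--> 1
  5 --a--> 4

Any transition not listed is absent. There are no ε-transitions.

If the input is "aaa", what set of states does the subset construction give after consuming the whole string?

Start in {1}.
Read 'a': 1→{1, 5}; now {1, 5}.
Read 'a': 1→{1, 5}, 5→{1, 4}; now {1, 4, 5}.
Read 'a': 1→{1, 5}, 4→{3}, 5→{1, 4}; now {1, 3, 4, 5}.

{1, 3, 4, 5}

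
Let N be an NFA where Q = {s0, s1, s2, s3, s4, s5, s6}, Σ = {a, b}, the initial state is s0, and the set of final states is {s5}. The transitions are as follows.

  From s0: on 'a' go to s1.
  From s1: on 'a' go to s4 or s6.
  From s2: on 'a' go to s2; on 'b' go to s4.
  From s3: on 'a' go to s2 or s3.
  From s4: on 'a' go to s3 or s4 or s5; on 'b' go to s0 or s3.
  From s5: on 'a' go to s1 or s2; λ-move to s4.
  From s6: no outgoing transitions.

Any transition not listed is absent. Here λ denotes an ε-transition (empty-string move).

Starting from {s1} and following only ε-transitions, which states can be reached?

{s1}

Begin with {s1}.
No ε-moves leave this set, so the closure equals the set itself.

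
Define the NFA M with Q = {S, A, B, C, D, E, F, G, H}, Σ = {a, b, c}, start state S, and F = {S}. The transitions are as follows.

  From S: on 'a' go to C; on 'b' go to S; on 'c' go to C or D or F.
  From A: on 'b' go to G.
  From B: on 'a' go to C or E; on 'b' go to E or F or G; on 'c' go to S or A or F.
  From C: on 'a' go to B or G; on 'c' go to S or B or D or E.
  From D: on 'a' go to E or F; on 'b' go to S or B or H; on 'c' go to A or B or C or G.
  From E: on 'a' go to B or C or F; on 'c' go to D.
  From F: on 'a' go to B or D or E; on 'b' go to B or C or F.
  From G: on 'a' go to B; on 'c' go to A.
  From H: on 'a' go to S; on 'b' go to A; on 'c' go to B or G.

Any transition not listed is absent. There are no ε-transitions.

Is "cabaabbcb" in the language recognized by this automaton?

Start in {S}.
Read 'c': {S} → {C, D, F}.
Read 'a': {C, D, F} → {B, D, E, F, G}.
Read 'b': {B, D, E, F, G} → {S, B, C, E, F, G, H}.
Read 'a': {S, B, C, E, F, G, H} → {S, B, C, D, E, F, G}.
Read 'a': {S, B, C, D, E, F, G} → {B, C, D, E, F, G}.
Read 'b': {B, C, D, E, F, G} → {S, B, C, E, F, G, H}.
Read 'b': {S, B, C, E, F, G, H} → {S, A, B, C, E, F, G}.
Read 'c': {S, A, B, C, E, F, G} → {S, A, B, C, D, E, F}.
Read 'b': {S, A, B, C, D, E, F} → {S, B, C, E, F, G, H}.
The final set {S, B, C, E, F, G, H} contains the accepting state S.

Yes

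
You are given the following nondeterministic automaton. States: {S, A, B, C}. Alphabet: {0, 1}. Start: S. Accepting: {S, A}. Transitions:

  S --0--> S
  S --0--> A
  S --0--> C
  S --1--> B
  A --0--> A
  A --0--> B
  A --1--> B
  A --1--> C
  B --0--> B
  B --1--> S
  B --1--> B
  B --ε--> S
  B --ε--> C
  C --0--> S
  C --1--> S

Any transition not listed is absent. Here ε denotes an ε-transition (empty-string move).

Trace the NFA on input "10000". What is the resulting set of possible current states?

Start in {S}.
Read '1': {S} → {S, B, C}.
Read '0': {S, B, C} → {S, A, B, C}.
Read '0': {S, A, B, C} → {S, A, B, C}.
Read '0': {S, A, B, C} → {S, A, B, C}.
Read '0': {S, A, B, C} → {S, A, B, C}.

{S, A, B, C}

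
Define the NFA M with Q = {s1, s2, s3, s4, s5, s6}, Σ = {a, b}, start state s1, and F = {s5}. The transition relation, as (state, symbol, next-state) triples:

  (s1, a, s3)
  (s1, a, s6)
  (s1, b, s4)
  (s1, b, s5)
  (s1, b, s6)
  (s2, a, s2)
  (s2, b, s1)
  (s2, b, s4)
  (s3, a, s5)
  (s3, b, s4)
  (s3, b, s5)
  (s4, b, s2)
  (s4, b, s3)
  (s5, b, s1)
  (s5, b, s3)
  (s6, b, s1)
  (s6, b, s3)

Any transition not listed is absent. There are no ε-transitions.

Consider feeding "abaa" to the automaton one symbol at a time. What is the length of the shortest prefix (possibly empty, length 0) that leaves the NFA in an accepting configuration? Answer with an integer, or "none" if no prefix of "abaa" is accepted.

Start in {s1}.
Read 'a': s1→{s3, s6}; now {s3, s6}.
Read 'b': s3→{s4, s5}, s6→{s1, s3}; now {s1, s3, s4, s5}.
None of the earlier sets intersect F, but {s1, s3, s4, s5} does.

2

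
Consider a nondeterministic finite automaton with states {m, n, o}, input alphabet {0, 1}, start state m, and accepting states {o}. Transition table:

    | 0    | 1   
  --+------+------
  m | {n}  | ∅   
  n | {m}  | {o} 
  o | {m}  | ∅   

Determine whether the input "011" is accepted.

Start in {m}.
Read '0': m→{n}; now {n}.
Read '1': n→{o}; now {o}.
Read '1': o→∅; now ∅.
The final set ∅ contains no accepting state.

No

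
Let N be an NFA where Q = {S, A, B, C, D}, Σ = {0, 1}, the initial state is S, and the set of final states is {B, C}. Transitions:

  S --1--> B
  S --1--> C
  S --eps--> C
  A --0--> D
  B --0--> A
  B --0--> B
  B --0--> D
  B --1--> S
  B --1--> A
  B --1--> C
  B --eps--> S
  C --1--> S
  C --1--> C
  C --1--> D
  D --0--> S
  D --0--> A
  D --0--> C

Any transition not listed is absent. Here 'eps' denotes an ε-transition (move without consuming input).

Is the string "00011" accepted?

No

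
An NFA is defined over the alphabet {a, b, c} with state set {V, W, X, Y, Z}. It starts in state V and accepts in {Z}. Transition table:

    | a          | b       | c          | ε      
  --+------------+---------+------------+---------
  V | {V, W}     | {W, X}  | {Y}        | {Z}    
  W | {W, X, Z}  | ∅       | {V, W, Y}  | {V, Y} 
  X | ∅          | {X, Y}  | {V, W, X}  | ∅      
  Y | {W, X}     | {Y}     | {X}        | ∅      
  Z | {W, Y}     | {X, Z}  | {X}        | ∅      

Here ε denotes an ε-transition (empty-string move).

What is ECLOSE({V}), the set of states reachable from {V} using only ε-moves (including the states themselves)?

{V, Z}

Begin with {V}.
ε-move V → Z; add Z.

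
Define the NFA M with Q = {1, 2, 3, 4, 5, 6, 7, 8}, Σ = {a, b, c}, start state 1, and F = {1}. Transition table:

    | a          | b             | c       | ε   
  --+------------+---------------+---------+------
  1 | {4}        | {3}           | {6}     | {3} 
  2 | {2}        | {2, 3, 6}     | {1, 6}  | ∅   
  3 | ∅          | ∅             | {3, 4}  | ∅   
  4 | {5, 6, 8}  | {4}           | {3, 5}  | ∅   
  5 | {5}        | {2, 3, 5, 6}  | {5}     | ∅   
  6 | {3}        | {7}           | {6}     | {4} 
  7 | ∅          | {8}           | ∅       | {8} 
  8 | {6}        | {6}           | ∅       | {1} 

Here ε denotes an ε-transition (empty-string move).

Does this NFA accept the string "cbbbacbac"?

Yes

Start: ε-closure({1}) = {1, 3}.
Read 'c': 1→{6}, 3→{3, 4}; now {3, 4, 6}.
Read 'b': 3→∅, 4→{4}, 6→{7}; union {4, 7}; ε-closure = {1, 3, 4, 7, 8}.
Read 'b': 1→{3}, 3→∅, 4→{4}, 7→{8}, 8→{6}; union {3, 4, 6, 8}; ε-closure = {1, 3, 4, 6, 8}.
Read 'b': 1→{3}, 3→∅, 4→{4}, 6→{7}, 8→{6}; union {3, 4, 6, 7}; ε-closure = {1, 3, 4, 6, 7, 8}.
Read 'a': 1→{4}, 3→∅, 4→{5, 6, 8}, 6→{3}, 7→∅, 8→{6}; union {3, 4, 5, 6, 8}; ε-closure = {1, 3, 4, 5, 6, 8}.
Read 'c': 1→{6}, 3→{3, 4}, 4→{3, 5}, 5→{5}, 6→{6}, 8→∅; now {3, 4, 5, 6}.
Read 'b': 3→∅, 4→{4}, 5→{2, 3, 5, 6}, 6→{7}; union {2, 3, 4, 5, 6, 7}; ε-closure = {1, 2, 3, 4, 5, 6, 7, 8}.
Read 'a': 1→{4}, 2→{2}, 3→∅, 4→{5, 6, 8}, 5→{5}, 6→{3}, 7→∅, 8→{6}; union {2, 3, 4, 5, 6, 8}; ε-closure = {1, 2, 3, 4, 5, 6, 8}.
Read 'c': 1→{6}, 2→{1, 6}, 3→{3, 4}, 4→{3, 5}, 5→{5}, 6→{6}, 8→∅; now {1, 3, 4, 5, 6}.
The final set {1, 3, 4, 5, 6} contains the accepting state 1.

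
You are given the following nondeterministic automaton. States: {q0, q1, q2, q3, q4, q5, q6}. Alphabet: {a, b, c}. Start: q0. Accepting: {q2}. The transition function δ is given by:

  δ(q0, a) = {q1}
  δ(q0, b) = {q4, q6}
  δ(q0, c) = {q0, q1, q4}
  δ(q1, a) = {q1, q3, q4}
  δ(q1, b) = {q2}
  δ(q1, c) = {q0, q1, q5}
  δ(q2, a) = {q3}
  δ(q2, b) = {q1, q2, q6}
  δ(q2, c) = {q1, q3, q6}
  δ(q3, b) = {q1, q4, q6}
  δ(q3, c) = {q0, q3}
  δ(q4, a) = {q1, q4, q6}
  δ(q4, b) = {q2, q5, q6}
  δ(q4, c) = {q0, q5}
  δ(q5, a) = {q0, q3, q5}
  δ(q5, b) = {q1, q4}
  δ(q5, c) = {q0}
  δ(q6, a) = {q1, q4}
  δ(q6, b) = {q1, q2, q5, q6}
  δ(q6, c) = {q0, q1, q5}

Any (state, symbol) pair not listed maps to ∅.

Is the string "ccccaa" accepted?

Start in {q0}.
Read 'c': q0→{q0, q1, q4}; now {q0, q1, q4}.
Read 'c': q0→{q0, q1, q4}, q1→{q0, q1, q5}, q4→{q0, q5}; now {q0, q1, q4, q5}.
Read 'c': q0→{q0, q1, q4}, q1→{q0, q1, q5}, q4→{q0, q5}, q5→{q0}; now {q0, q1, q4, q5}.
Read 'c': q0→{q0, q1, q4}, q1→{q0, q1, q5}, q4→{q0, q5}, q5→{q0}; now {q0, q1, q4, q5}.
Read 'a': q0→{q1}, q1→{q1, q3, q4}, q4→{q1, q4, q6}, q5→{q0, q3, q5}; now {q0, q1, q3, q4, q5, q6}.
Read 'a': q0→{q1}, q1→{q1, q3, q4}, q3→∅, q4→{q1, q4, q6}, q5→{q0, q3, q5}, q6→{q1, q4}; now {q0, q1, q3, q4, q5, q6}.
The final set {q0, q1, q3, q4, q5, q6} contains no accepting state.

No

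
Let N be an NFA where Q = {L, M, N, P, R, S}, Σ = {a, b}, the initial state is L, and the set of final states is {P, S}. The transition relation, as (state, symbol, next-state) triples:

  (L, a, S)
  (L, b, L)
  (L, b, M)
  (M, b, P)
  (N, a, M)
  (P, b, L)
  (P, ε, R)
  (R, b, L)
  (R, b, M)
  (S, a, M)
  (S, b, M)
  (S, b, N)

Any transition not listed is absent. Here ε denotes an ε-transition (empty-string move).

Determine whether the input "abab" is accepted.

Yes

Start in {L}.
Read 'a': L→{S}; now {S}.
Read 'b': S→{M, N}; now {M, N}.
Read 'a': M→∅, N→{M}; now {M}.
Read 'b': M→{P}; union {P}; ε-closure = {P, R}.
The final set {P, R} contains the accepting state P.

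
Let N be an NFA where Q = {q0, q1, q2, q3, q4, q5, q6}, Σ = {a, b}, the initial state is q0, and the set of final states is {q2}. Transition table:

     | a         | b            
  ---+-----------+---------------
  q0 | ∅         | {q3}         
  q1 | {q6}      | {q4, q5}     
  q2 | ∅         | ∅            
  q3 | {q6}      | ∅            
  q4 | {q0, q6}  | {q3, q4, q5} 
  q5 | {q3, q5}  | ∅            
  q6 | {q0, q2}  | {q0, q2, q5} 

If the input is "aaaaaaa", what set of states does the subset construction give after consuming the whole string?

Start in {q0}.
Read 'a': q0→∅; now ∅.
The set is empty and remains empty for the remaining 6 symbols.

∅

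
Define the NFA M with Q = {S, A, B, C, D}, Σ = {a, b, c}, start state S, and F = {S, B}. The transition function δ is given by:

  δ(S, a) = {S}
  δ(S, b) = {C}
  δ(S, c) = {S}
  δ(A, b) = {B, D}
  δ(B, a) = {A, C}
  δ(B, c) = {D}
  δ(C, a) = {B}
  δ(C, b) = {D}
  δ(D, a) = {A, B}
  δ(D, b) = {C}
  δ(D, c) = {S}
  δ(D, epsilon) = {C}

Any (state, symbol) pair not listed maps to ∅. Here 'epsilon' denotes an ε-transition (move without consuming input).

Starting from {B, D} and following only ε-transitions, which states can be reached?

Begin with {B, D}.
ε-move D → C; add C.

{B, C, D}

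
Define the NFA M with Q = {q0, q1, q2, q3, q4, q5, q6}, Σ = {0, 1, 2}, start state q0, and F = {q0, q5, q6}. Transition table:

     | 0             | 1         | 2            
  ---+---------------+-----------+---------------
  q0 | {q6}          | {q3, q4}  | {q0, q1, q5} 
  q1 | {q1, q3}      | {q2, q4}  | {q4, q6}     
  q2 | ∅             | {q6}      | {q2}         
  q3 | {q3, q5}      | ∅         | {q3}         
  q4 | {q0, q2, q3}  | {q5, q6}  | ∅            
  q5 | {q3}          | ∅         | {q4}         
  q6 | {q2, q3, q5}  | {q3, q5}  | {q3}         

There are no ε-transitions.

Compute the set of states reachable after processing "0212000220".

Start in {q0}.
Read '0': q0→{q6}; now {q6}.
Read '2': q6→{q3}; now {q3}.
Read '1': q3→∅; now ∅.
The set is empty and remains empty for the remaining 7 symbols.

∅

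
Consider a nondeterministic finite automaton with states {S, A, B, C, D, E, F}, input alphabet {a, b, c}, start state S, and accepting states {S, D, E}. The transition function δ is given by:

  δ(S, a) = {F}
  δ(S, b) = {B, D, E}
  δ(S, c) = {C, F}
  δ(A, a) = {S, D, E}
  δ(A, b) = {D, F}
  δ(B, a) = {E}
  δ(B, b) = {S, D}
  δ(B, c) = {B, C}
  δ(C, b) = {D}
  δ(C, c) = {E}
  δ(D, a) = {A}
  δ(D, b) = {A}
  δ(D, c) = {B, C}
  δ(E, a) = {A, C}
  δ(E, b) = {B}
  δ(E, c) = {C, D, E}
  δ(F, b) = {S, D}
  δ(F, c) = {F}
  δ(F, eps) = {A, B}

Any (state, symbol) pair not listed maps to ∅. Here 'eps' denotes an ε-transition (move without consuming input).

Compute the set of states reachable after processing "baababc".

Start in {S}.
Read 'b': S→{B, D, E}; now {B, D, E}.
Read 'a': B→{E}, D→{A}, E→{A, C}; now {A, C, E}.
Read 'a': A→{S, D, E}, C→∅, E→{A, C}; now {S, A, C, D, E}.
Read 'b': S→{B, D, E}, A→{D, F}, C→{D}, D→{A}, E→{B}; now {A, B, D, E, F}.
Read 'a': A→{S, D, E}, B→{E}, D→{A}, E→{A, C}, F→∅; now {S, A, C, D, E}.
Read 'b': S→{B, D, E}, A→{D, F}, C→{D}, D→{A}, E→{B}; now {A, B, D, E, F}.
Read 'c': A→∅, B→{B, C}, D→{B, C}, E→{C, D, E}, F→{F}; union {B, C, D, E, F}; ε-closure = {A, B, C, D, E, F}.

{A, B, C, D, E, F}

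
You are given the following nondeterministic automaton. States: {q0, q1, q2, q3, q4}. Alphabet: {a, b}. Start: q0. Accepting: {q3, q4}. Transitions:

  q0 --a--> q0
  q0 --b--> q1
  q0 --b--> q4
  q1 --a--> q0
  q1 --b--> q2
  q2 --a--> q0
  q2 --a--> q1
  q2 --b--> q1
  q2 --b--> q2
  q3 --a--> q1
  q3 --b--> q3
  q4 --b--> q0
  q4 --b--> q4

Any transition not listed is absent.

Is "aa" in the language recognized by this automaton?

No

Start in {q0}.
Read 'a': q0→{q0}; now {q0}.
Read 'a': q0→{q0}; now {q0}.
The final set {q0} contains no accepting state.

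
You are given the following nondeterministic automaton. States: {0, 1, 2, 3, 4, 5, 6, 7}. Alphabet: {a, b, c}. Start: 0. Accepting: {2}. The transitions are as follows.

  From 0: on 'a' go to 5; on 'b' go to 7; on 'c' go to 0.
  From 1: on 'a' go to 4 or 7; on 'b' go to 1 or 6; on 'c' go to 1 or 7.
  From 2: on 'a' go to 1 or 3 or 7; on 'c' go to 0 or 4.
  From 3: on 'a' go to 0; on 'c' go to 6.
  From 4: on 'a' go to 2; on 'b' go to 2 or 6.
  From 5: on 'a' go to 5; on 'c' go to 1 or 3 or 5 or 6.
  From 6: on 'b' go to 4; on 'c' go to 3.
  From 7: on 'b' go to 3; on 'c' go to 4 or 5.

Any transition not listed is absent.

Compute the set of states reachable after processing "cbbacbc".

{4, 5}

Start in {0}.
Read 'c': 0→{0}; now {0}.
Read 'b': 0→{7}; now {7}.
Read 'b': 7→{3}; now {3}.
Read 'a': 3→{0}; now {0}.
Read 'c': 0→{0}; now {0}.
Read 'b': 0→{7}; now {7}.
Read 'c': 7→{4, 5}; now {4, 5}.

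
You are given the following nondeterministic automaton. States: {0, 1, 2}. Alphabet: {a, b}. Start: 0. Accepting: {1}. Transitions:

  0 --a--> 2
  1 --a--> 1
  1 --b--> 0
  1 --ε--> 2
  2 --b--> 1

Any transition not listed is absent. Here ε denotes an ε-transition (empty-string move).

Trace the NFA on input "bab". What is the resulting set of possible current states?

∅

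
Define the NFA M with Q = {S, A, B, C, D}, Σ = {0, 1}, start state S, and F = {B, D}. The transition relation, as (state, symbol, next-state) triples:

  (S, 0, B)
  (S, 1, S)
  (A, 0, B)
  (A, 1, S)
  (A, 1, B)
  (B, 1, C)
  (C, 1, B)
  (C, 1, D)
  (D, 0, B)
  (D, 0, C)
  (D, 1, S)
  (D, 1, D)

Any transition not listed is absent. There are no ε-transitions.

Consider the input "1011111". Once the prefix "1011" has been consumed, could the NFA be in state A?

Start in {S}.
Read '1': S→{S}; now {S}.
Read '0': S→{B}; now {B}.
Read '1': B→{C}; now {C}.
Read '1': C→{B, D}; now {B, D}.
State A is not in {B, D}.

No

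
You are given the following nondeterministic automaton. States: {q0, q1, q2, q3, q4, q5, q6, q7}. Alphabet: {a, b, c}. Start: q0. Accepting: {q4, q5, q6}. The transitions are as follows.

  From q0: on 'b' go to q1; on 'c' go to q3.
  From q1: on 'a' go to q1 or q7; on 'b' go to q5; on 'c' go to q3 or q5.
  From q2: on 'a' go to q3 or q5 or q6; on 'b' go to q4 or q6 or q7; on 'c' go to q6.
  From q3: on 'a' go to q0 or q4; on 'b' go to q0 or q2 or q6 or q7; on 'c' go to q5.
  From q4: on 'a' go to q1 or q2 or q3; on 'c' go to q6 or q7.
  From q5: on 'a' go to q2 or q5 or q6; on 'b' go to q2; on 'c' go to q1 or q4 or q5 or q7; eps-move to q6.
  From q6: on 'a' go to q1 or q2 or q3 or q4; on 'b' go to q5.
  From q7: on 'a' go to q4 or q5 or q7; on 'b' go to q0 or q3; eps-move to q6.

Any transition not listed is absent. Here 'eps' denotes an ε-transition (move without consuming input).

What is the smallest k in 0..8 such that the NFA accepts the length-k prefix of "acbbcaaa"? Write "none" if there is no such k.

none

Start in {q0}.
Read 'a': {q0} → ∅.
The set is empty and remains empty for the remaining 7 symbols.
No reachable set along the way intersects F.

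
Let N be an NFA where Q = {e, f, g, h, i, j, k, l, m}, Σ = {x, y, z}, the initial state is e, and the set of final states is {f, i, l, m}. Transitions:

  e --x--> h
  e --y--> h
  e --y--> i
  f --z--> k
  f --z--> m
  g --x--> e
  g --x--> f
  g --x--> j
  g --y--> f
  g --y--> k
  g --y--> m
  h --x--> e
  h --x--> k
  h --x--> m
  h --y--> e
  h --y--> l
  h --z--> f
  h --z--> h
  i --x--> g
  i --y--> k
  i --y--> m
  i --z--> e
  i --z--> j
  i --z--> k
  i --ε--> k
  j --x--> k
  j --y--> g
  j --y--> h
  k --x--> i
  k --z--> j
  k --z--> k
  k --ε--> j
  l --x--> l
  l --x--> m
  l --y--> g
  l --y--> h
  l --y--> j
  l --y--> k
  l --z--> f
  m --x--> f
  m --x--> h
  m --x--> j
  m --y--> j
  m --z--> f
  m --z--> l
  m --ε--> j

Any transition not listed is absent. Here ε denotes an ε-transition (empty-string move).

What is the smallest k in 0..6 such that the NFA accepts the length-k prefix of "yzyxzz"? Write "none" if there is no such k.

1

Start in {e}.
Read 'y': e→{h, i}; union {h, i}; ε-closure = {h, i, j, k}.
None of the earlier sets intersect F, but {h, i, j, k} does.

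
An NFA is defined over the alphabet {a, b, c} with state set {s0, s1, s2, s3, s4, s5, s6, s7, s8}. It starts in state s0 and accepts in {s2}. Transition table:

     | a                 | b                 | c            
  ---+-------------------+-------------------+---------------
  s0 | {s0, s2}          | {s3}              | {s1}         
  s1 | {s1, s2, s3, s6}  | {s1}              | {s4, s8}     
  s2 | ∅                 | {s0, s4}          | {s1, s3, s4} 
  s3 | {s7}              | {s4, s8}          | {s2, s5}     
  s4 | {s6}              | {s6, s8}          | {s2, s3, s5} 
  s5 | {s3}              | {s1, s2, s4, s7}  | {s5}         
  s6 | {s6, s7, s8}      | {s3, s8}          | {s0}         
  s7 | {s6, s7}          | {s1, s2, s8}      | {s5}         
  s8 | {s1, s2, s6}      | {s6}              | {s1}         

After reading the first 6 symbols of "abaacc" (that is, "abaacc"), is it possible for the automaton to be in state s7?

No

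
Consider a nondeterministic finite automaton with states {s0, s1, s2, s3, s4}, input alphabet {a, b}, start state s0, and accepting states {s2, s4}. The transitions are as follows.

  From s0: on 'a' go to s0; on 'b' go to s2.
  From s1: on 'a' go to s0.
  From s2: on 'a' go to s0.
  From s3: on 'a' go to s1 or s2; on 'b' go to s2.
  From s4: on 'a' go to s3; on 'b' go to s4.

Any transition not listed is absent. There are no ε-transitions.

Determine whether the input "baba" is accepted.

Start in {s0}.
Read 'b': s0→{s2}; now {s2}.
Read 'a': s2→{s0}; now {s0}.
Read 'b': s0→{s2}; now {s2}.
Read 'a': s2→{s0}; now {s0}.
The final set {s0} contains no accepting state.

No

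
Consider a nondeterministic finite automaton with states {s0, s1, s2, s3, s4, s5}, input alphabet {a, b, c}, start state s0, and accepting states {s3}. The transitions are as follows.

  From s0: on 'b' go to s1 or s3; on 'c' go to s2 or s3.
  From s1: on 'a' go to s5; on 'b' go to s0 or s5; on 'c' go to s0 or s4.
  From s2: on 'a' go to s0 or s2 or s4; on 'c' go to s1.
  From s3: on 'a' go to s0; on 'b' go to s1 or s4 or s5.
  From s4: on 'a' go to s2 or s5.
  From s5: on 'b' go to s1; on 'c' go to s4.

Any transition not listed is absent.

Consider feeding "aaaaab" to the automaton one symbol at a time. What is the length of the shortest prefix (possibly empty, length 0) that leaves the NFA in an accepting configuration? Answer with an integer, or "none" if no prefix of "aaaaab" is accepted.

Start in {s0}.
Read 'a': {s0} → ∅.
The set is empty and remains empty for the remaining 5 symbols.
No reachable set along the way intersects F.

none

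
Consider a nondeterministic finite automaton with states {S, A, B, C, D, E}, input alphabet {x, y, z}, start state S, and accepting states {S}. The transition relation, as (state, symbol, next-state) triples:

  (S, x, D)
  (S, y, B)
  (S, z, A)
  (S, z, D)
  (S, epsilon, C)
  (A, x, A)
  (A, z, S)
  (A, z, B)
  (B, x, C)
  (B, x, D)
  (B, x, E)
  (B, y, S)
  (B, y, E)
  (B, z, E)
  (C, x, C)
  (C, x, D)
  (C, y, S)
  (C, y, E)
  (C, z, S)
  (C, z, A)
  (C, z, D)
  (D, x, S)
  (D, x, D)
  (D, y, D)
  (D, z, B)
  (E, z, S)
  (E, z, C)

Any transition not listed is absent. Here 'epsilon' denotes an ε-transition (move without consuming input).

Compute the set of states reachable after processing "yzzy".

{S, B, C, D, E}

Start: ε-closure({S}) = {S, C}.
Read 'y': {S, C} → {S, B, C, E}.
Read 'z': {S, B, C, E} → {S, A, C, D, E}.
Read 'z': {S, A, C, D, E} → {S, A, B, C, D}.
Read 'y': {S, A, B, C, D} → {S, B, C, D, E}.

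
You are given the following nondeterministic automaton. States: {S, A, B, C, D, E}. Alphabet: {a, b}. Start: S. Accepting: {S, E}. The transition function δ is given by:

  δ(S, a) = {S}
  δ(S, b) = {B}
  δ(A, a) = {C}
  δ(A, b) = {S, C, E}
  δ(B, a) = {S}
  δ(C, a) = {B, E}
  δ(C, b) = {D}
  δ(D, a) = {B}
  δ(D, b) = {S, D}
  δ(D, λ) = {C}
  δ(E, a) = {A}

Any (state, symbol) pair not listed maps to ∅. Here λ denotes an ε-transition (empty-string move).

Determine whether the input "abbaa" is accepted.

No

Start in {S}.
Read 'a': {S} → {S}.
Read 'b': {S} → {B}.
Read 'b': {B} → ∅.
The set is empty and remains empty for the remaining 2 symbols.
The final set ∅ contains no accepting state.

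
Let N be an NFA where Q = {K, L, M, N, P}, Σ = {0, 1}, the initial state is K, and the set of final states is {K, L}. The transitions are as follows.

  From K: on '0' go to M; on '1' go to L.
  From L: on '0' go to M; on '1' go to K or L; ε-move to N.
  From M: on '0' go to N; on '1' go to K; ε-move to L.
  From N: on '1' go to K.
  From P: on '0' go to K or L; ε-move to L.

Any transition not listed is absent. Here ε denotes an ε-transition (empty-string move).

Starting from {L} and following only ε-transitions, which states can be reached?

{L, N}

Begin with {L}.
ε-move L → N; add N.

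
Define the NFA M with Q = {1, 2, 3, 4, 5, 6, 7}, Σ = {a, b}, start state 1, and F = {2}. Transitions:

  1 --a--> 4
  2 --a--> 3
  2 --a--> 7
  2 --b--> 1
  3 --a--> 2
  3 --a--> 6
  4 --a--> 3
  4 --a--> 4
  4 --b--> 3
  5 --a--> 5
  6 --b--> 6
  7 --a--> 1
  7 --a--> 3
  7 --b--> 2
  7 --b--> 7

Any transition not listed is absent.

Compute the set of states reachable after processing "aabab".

Start in {1}.
Read 'a': 1→{4}; now {4}.
Read 'a': 4→{3, 4}; now {3, 4}.
Read 'b': 3→∅, 4→{3}; now {3}.
Read 'a': 3→{2, 6}; now {2, 6}.
Read 'b': 2→{1}, 6→{6}; now {1, 6}.

{1, 6}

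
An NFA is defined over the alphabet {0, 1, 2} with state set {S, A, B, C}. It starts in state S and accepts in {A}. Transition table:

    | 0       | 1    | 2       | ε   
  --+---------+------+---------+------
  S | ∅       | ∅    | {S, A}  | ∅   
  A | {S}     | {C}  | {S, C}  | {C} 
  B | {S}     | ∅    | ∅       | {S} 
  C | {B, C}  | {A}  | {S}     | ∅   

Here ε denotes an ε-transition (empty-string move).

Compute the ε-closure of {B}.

{S, B}

Begin with {B}.
ε-move B → S; add S.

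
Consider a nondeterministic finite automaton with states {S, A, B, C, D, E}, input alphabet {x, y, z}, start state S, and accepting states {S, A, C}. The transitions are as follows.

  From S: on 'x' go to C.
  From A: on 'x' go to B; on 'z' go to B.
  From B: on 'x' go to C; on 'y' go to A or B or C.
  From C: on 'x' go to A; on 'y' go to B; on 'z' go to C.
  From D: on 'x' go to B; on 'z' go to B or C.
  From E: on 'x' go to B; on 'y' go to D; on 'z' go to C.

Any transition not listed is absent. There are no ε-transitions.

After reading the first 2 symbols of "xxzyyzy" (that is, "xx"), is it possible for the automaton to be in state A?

Yes

Start in {S}.
Read 'x': {S} → {C}.
Read 'x': {C} → {A}.
State A is in {A}.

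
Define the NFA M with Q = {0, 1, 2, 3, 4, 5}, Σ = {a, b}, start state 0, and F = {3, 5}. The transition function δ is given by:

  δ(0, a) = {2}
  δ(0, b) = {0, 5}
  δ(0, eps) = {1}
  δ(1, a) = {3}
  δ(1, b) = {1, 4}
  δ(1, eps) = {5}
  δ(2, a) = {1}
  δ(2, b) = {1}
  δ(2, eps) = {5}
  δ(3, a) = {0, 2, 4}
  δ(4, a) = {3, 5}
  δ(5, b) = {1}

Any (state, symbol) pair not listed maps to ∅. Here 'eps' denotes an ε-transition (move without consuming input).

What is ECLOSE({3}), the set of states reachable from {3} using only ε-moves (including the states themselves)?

Begin with {3}.
No ε-moves leave this set, so the closure equals the set itself.

{3}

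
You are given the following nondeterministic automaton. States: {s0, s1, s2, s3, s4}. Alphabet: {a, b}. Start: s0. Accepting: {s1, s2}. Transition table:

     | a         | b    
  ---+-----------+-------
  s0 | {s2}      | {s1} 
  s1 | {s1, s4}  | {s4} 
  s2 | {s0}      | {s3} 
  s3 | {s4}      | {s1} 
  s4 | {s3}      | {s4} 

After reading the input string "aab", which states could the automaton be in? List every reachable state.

{s1}

Start in {s0}.
Read 'a': {s0} → {s2}.
Read 'a': {s2} → {s0}.
Read 'b': {s0} → {s1}.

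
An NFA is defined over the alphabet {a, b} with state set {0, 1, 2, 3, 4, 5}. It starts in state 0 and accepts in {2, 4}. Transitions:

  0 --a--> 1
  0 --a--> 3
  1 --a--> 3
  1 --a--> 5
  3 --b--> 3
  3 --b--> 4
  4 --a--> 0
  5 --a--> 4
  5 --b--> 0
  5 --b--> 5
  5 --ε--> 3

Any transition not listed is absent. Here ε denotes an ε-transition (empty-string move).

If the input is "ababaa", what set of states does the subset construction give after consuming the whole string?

∅

Start in {0}.
Read 'a': 0→{1, 3}; now {1, 3}.
Read 'b': 1→∅, 3→{3, 4}; now {3, 4}.
Read 'a': 3→∅, 4→{0}; now {0}.
Read 'b': 0→∅; now ∅.
The set is empty and remains empty for the remaining 2 symbols.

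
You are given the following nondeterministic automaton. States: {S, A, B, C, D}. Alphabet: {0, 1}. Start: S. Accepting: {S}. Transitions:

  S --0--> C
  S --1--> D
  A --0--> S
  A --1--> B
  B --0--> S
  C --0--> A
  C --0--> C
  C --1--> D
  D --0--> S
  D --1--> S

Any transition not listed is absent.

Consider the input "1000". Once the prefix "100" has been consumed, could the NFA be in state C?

Yes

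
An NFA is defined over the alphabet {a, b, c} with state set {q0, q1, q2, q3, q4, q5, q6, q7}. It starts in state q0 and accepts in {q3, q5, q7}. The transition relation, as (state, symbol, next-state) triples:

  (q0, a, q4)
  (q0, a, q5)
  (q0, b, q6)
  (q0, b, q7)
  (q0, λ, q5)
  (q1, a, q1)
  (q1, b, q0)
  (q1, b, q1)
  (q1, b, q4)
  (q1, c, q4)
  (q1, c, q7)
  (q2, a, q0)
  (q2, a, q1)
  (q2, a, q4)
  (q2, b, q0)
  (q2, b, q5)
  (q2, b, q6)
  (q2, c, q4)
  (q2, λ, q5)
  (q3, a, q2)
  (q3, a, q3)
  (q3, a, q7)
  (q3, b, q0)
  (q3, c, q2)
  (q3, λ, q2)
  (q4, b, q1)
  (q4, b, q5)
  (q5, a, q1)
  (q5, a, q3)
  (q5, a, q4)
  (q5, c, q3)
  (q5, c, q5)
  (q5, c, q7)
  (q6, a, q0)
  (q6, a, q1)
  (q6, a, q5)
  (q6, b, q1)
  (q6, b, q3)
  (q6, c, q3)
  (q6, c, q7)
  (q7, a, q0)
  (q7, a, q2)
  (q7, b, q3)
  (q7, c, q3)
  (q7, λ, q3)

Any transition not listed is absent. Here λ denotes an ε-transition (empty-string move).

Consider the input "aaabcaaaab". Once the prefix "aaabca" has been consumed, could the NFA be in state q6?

Start: ε-closure({q0}) = {q0, q5}.
Read 'a': {q0, q5} → {q1, q2, q3, q4, q5}.
Read 'a': {q1, q2, q3, q4, q5} → {q0, q1, q2, q3, q4, q5, q7}.
Read 'a': {q0, q1, q2, q3, q4, q5, q7} → {q0, q1, q2, q3, q4, q5, q7}.
Read 'b': {q0, q1, q2, q3, q4, q5, q7} → {q0, q1, q2, q3, q4, q5, q6, q7}.
Read 'c': {q0, q1, q2, q3, q4, q5, q6, q7} → {q2, q3, q4, q5, q7}.
Read 'a': {q2, q3, q4, q5, q7} → {q0, q1, q2, q3, q4, q5, q7}.
State q6 is not in {q0, q1, q2, q3, q4, q5, q7}.

No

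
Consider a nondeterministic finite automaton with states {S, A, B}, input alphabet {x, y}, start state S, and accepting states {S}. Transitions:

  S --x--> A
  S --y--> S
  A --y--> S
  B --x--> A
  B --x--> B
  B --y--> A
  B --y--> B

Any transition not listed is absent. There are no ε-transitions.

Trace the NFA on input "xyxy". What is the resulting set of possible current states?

Start in {S}.
Read 'x': S→{A}; now {A}.
Read 'y': A→{S}; now {S}.
Read 'x': S→{A}; now {A}.
Read 'y': A→{S}; now {S}.

{S}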